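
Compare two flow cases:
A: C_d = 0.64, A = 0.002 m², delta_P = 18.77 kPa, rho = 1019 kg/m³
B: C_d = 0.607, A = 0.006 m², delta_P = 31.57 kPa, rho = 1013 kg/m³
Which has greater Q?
Q(A) = 7.769 L/s, Q(B) = 28.75 L/s. Answer: B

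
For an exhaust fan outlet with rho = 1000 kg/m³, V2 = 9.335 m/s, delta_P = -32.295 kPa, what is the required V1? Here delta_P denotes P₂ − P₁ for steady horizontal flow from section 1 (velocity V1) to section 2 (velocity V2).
Formula: \Delta P = \frac{1}{2} \rho (V_1^2 - V_2^2)
Substituting knowns: -32.295 = 0.5·1000·(V1² − 9.335²)/1000
Solving for V1: V1 = √(9.335² + 2·(-32.295·1000)/1000) = 4.749 m/s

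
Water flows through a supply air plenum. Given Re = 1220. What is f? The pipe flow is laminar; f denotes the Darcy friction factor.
Formula: f = \frac{64}{Re}
f = 64/1220 = 0.05246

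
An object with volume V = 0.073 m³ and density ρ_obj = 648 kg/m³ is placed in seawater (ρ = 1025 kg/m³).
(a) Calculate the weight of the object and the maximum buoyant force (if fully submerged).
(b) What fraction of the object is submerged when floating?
(a) W=rho_obj*g*V=648*9.81*0.073=464.1 N; F_B(max)=rho*g*V=1025*9.81*0.073=734.0 N
(b) Floating fraction=rho_obj/rho=648/1025=0.632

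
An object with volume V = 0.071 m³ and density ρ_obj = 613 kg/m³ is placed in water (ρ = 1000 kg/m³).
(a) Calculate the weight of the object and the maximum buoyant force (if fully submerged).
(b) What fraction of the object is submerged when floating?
(a) W=rho_obj*g*V=613*9.81*0.071=427.0 N; F_B(max)=rho*g*V=1000*9.81*0.071=696.5 N
(b) Floating fraction=rho_obj/rho=613/1000=0.613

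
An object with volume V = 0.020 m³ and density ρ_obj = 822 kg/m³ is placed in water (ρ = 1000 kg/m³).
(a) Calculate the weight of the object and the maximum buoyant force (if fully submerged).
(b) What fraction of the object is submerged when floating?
(a) W=rho_obj*g*V=822*9.81*0.020=161.3 N; F_B(max)=rho*g*V=1000*9.81*0.020=196.2 N
(b) Floating fraction=rho_obj/rho=822/1000=0.822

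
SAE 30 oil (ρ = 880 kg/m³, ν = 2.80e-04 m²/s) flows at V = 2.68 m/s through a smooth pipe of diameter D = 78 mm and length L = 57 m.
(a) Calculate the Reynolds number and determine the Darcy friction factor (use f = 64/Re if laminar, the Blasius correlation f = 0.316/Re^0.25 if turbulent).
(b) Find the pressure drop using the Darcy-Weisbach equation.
(a) Re = V·D/ν = 2.68·0.078/2.80e-04 = 746.57 → laminar (Re < 2300); f = 64/Re = 64/746.57 = 0.085725
(b) Darcy-Weisbach: ΔP = f·(L/D)·½ρV²/1000 = 0.085725·(57/0.078)·½·880·2.68²/1000 = 198 kPa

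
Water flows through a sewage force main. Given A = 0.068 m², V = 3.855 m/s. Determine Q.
Formula: Q = A V
Q = 0.068·3.855·1000 = 262.1 L/s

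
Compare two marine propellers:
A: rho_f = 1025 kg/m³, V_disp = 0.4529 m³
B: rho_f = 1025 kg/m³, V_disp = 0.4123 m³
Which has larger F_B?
F_B(A) = 4554 N, F_B(B) = 4146 N. Answer: A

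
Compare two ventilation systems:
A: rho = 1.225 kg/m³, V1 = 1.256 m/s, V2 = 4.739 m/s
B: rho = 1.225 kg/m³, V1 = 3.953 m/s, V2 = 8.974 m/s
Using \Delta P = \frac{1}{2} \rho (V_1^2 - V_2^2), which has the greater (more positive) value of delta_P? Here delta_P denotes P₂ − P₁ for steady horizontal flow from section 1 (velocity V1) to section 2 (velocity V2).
delta_P(A) = -0.01279 kPa, delta_P(B) = -0.03976 kPa. Answer: A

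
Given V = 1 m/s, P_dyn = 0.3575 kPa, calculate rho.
Formula: P_{dyn} = \frac{1}{2} \rho V^2
Substituting knowns: 0.3575 = 0.5·rho·1²/1000
Solving for rho: rho = 2·(0.3575·1000)/1² = 715 kg/m³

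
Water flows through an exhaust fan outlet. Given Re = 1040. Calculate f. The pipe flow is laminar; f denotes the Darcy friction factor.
Formula: f = \frac{64}{Re}
f = 64/1040 = 0.06154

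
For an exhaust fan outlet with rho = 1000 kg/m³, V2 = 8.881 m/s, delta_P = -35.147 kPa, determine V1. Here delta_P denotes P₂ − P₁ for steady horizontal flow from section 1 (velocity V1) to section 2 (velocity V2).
Formula: \Delta P = \frac{1}{2} \rho (V_1^2 - V_2^2)
Substituting knowns: -35.147 = 0.5·1000·(V1² − 8.881²)/1000
Solving for V1: V1 = √(8.881² + 2·(-35.147·1000)/1000) = 2.929 m/s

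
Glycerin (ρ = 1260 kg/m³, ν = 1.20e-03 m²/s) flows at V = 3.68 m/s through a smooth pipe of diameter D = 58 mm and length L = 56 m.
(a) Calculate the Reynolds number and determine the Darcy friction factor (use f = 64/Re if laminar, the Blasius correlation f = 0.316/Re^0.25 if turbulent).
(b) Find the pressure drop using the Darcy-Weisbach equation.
(a) Re = V·D/ν = 3.68·0.058/1.20e-03 = 177.87 → laminar (Re < 2300); f = 64/Re = 64/177.87 = 0.35981
(b) Darcy-Weisbach: ΔP = f·(L/D)·½ρV²/1000 = 0.35981·(56/0.058)·½·1260·3.68²/1000 = 2964 kPa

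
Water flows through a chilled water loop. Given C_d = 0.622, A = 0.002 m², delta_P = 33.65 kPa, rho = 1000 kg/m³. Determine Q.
Formula: Q = C_d A \sqrt{\frac{2 \Delta P}{\rho}}
Q = 0.622·0.002·√(2·(33.65·1000)/1000)·1000 = 10.21 L/s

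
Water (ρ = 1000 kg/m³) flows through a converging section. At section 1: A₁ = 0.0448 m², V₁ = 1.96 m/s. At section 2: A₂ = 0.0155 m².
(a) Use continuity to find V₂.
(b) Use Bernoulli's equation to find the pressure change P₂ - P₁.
(a) Continuity: A₁V₁=A₂V₂ -> V₂=A₁V₁/A₂=0.0448*1.96/0.0155=5.67 m/s
(b) Bernoulli: P₂-P₁=0.5*rho*(V₁^2-V₂^2)/1000=0.5*1000*(1.96^2-5.67^2)/1000=-14.15 kPa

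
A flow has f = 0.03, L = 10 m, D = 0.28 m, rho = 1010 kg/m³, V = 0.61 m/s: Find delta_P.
Formula: \Delta P = f \frac{L}{D} \frac{\rho V^2}{2}
delta_P = 0.03·(10/0.28)·0.5·1010·0.61²/1000 = 0.2013 kPa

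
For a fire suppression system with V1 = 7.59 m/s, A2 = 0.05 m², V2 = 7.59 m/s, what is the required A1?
Formula: V_2 = \frac{A_1 V_1}{A_2}
Substituting knowns: 7.59 = A1·7.59/0.05
Solving for A1: A1 = 7.59·0.05/7.59 = 0.05 m²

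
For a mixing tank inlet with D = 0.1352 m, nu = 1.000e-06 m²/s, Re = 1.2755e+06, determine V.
Formula: Re = \frac{V D}{\nu}
Substituting knowns: 1.2755e+06 = V·0.1352/1.000e-06
Solving for V: V = 1.2755e+06·1.000e-06/0.1352 = 9.434 m/s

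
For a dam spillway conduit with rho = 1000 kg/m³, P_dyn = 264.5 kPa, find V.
Formula: P_{dyn} = \frac{1}{2} \rho V^2
Substituting knowns: 264.5 = 0.5·1000·V²/1000
Solving for V: V = √(2·(264.5·1000)/1000) = 23 m/s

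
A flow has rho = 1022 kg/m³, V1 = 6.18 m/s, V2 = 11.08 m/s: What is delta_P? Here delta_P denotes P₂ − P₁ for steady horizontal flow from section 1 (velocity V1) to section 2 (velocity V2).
Formula: \Delta P = \frac{1}{2} \rho (V_1^2 - V_2^2)
delta_P = 0.5·1022·(6.18² − 11.08²)/1000 = -43.22 kPa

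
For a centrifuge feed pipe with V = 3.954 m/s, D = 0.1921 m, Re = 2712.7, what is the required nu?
Formula: Re = \frac{V D}{\nu}
Substituting knowns: 2712.7 = 3.954·0.1921/nu
Solving for nu: nu = 3.954·0.1921/2712.7 = 0.00028 m²/s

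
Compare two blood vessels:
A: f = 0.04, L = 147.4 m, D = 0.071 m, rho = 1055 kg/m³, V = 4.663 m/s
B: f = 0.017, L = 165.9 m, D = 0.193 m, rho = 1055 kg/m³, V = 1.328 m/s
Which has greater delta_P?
delta_P(A) = 952.5 kPa, delta_P(B) = 13.59 kPa. Answer: A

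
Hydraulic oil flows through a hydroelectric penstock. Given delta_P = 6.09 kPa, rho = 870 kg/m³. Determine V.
Formula: V = \sqrt{\frac{2 \Delta P}{\rho}}
V = √(2·(6.09·1000)/870) = 3.742 m/s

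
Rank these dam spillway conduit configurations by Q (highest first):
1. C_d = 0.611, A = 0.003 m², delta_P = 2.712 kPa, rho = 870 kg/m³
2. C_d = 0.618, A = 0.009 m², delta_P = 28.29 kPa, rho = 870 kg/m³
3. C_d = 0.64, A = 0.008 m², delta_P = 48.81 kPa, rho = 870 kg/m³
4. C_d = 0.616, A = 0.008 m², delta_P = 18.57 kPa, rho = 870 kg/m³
Case 1: Q = 4.577 L/s
Case 2: Q = 44.85 L/s
Case 3: Q = 54.24 L/s
Case 4: Q = 32.2 L/s
Ranking (highest first): 3, 2, 4, 1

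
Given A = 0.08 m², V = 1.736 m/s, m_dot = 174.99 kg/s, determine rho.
Formula: \dot{m} = \rho A V
Substituting knowns: 174.99 = rho·0.08·1.736
Solving for rho: rho = 174.99/(0.08·1.736) = 1260 kg/m³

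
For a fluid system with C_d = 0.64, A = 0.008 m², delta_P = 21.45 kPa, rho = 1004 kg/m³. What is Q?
Formula: Q = C_d A \sqrt{\frac{2 \Delta P}{\rho}}
Q = 0.64·0.008·√(2·(21.45·1000)/1004)·1000 = 33.47 L/s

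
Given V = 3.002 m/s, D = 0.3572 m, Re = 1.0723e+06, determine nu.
Formula: Re = \frac{V D}{\nu}
Substituting knowns: 1.0723e+06 = 3.002·0.3572/nu
Solving for nu: nu = 3.002·0.3572/1.0723e+06 = 1.000e-06 m²/s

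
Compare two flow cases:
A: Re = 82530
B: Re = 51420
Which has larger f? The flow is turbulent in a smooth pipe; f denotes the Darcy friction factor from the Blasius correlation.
f(A) = 0.01864, f(B) = 0.02098. Answer: B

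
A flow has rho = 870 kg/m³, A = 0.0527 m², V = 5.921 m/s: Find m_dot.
Formula: \dot{m} = \rho A V
m_dot = 870·0.0527·5.921 = 271.5 kg/s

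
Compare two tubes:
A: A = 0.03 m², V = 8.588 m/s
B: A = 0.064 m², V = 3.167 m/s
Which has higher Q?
Q(A) = 257.6 L/s, Q(B) = 202.7 L/s. Answer: A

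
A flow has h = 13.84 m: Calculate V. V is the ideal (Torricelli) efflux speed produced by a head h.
Formula: V = \sqrt{2 g h}
V = √(2·9.81·13.84) = 16.48 m/s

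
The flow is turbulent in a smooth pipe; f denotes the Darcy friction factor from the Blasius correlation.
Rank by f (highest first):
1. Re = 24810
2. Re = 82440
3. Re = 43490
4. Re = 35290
Case 1: f = 0.02518
Case 2: f = 0.01865
Case 3: f = 0.02188
Case 4: f = 0.02306
Ranking (highest first): 1, 4, 3, 2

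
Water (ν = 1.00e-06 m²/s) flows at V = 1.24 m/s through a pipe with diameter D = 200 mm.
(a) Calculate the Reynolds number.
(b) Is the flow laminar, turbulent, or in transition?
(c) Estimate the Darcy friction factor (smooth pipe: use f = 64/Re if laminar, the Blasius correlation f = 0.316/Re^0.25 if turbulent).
(a) Re = V·D/ν = 1.24·0.2/1.00e-06 = 248000
(b) Flow regime: turbulent (Re > 4000)
(c) Friction factor: f = 0.316/Re^0.25 = 0.316/248000^0.25 = 0.01416 (Blasius is strictly valid for Re ≲ 1e5; used here as the smooth-pipe estimate the problem specifies)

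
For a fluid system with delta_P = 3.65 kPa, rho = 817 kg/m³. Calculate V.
Formula: V = \sqrt{\frac{2 \Delta P}{\rho}}
V = √(2·(3.65·1000)/817) = 2.989 m/s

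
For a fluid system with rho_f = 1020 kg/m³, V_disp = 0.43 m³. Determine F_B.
Formula: F_B = \rho_f g V_{disp}
F_B = 1020·9.81·0.43 = 4303 N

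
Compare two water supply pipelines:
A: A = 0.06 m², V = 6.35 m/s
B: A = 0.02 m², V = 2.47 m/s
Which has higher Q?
Q(A) = 381 L/s, Q(B) = 49.4 L/s. Answer: A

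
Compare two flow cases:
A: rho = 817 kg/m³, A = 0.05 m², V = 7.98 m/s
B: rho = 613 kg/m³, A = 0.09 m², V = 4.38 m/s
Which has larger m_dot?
m_dot(A) = 326 kg/s, m_dot(B) = 241.6 kg/s. Answer: A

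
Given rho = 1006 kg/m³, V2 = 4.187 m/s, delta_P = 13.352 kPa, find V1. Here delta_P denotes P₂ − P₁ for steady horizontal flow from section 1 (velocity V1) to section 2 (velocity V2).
Formula: \Delta P = \frac{1}{2} \rho (V_1^2 - V_2^2)
Substituting knowns: 13.352 = 0.5·1006·(V1² − 4.187²)/1000
Solving for V1: V1 = √(4.187² + 2·(13.352·1000)/1006) = 6.639 m/s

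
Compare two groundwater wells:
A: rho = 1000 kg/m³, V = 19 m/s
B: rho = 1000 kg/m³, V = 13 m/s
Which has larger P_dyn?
P_dyn(A) = 180.5 kPa, P_dyn(B) = 84.5 kPa. Answer: A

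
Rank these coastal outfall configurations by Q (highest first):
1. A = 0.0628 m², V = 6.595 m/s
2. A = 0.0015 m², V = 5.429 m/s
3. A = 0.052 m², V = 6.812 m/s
Case 1: Q = 414.2 L/s
Case 2: Q = 8.144 L/s
Case 3: Q = 354.2 L/s
Ranking (highest first): 1, 3, 2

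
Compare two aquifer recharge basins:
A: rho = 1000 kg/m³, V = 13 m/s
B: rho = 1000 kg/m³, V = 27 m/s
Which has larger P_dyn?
P_dyn(A) = 84.5 kPa, P_dyn(B) = 364.5 kPa. Answer: B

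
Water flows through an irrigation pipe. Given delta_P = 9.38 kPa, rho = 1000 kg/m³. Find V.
Formula: V = \sqrt{\frac{2 \Delta P}{\rho}}
V = √(2·(9.38·1000)/1000) = 4.331 m/s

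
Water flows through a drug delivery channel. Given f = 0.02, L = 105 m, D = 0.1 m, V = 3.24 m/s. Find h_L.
Formula: h_L = f \frac{L}{D} \frac{V^2}{2g}
h_L = 0.02·(105/0.1)·3.24²/(2·9.81) = 11.24 m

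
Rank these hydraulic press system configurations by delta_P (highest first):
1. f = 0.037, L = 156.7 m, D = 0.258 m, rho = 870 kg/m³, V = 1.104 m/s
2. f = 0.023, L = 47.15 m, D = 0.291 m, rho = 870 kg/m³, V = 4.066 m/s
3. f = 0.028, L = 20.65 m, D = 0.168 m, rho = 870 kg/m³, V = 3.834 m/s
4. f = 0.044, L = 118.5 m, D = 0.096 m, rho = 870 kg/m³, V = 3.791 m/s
Case 1: delta_P = 11.91 kPa
Case 2: delta_P = 26.8 kPa
Case 3: delta_P = 22.01 kPa
Case 4: delta_P = 339.5 kPa
Ranking (highest first): 4, 2, 3, 1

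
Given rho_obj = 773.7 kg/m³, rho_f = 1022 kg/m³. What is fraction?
Formula: f_{sub} = \frac{\rho_{obj}}{\rho_f}
fraction = 773.7/1022 = 0.757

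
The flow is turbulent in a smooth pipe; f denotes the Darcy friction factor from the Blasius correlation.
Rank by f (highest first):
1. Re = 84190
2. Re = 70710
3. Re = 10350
Case 1: f = 0.01855
Case 2: f = 0.01938
Case 3: f = 0.03133
Ranking (highest first): 3, 2, 1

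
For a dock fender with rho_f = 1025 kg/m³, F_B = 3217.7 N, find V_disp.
Formula: F_B = \rho_f g V_{disp}
Substituting knowns: 3217.7 = 1025·9.81·V_disp
Solving for V_disp: V_disp = 3217.7/(1025·9.81) = 0.32 m³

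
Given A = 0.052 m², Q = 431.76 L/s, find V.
Formula: Q = A V
Substituting knowns: 431.76 = 0.052·V·1000
Solving for V: V = (431.76/1000)/0.052 = 8.303 m/s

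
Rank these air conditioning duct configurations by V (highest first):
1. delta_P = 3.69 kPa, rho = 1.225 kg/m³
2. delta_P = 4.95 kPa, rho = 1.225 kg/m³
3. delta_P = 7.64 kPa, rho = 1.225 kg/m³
Case 1: V = 77.62 m/s
Case 2: V = 89.9 m/s
Case 3: V = 111.7 m/s
Ranking (highest first): 3, 2, 1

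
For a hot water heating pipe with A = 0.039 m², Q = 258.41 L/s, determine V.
Formula: Q = A V
Substituting knowns: 258.41 = 0.039·V·1000
Solving for V: V = (258.41/1000)/0.039 = 6.626 m/s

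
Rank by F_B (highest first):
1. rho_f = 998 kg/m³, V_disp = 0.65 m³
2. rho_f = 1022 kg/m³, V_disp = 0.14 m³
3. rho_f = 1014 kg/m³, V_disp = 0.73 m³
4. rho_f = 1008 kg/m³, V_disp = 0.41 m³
Case 1: F_B = 6364 N
Case 2: F_B = 1404 N
Case 3: F_B = 7262 N
Case 4: F_B = 4054 N
Ranking (highest first): 3, 1, 4, 2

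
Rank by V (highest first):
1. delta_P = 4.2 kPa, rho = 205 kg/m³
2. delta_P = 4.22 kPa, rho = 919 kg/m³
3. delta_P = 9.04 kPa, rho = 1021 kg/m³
Case 1: V = 6.401 m/s
Case 2: V = 3.03 m/s
Case 3: V = 4.208 m/s
Ranking (highest first): 1, 3, 2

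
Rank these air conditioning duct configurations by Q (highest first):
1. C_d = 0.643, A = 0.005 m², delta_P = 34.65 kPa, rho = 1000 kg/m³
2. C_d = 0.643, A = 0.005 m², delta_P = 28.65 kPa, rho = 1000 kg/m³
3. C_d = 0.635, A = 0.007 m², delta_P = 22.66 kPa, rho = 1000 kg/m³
Case 1: Q = 26.76 L/s
Case 2: Q = 24.34 L/s
Case 3: Q = 29.92 L/s
Ranking (highest first): 3, 1, 2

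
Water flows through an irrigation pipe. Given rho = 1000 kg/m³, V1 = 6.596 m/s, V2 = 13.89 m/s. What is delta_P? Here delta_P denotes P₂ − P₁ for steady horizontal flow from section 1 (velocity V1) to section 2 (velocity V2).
Formula: \Delta P = \frac{1}{2} \rho (V_1^2 - V_2^2)
delta_P = 0.5·1000·(6.596² − 13.89²)/1000 = -74.71 kPa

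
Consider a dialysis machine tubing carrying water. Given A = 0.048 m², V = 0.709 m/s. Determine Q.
Formula: Q = A V
Q = 0.048·0.709·1000 = 34.03 L/s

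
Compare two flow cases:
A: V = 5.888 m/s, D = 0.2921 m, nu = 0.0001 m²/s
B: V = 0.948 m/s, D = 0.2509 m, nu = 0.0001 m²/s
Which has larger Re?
Re(A) = 17199, Re(B) = 2379. Answer: A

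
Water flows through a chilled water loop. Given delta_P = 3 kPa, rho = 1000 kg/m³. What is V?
Formula: V = \sqrt{\frac{2 \Delta P}{\rho}}
V = √(2·(3·1000)/1000) = 2.449 m/s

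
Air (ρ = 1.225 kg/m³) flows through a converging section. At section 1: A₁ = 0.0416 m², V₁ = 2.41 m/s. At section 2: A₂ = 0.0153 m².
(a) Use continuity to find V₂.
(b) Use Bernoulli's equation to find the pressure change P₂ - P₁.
(a) Continuity: A₁V₁=A₂V₂ -> V₂=A₁V₁/A₂=0.0416*2.41/0.0153=6.55 m/s
(b) Bernoulli: P₂-P₁=0.5*rho*(V₁^2-V₂^2)/1000=0.5*1.225*(2.41^2-6.55^2)/1000=-0.02272 kPa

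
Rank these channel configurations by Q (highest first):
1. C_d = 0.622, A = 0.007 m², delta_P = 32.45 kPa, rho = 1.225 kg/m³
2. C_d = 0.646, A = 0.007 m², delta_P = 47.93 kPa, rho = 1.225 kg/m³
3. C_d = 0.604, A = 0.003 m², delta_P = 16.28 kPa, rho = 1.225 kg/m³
Case 1: Q = 1002 L/s
Case 2: Q = 1265 L/s
Case 3: Q = 295.4 L/s
Ranking (highest first): 2, 1, 3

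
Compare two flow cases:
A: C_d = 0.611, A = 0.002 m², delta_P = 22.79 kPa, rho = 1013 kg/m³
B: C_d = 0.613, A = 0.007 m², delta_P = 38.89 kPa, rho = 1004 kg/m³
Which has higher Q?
Q(A) = 8.197 L/s, Q(B) = 37.77 L/s. Answer: B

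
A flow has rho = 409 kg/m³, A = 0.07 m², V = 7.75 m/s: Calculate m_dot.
Formula: \dot{m} = \rho A V
m_dot = 409·0.07·7.75 = 221.9 kg/s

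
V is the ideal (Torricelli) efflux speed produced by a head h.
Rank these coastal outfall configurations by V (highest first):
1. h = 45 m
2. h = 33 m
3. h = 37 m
Case 1: V = 29.71 m/s
Case 2: V = 25.45 m/s
Case 3: V = 26.94 m/s
Ranking (highest first): 1, 3, 2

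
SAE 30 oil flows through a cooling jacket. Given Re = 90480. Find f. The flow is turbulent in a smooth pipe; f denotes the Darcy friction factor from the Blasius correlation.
Formula: f = \frac{0.316}{Re^{0.25}}
f = 0.316/90480^0.25 = 0.01822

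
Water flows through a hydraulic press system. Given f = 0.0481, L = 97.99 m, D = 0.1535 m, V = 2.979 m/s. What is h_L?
Formula: h_L = f \frac{L}{D} \frac{V^2}{2g}
h_L = 0.0481·(97.99/0.1535)·2.979²/(2·9.81) = 13.89 m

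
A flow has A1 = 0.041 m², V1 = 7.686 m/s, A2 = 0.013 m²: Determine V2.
Formula: V_2 = \frac{A_1 V_1}{A_2}
V2 = 0.041·7.686/0.013 = 24.24 m/s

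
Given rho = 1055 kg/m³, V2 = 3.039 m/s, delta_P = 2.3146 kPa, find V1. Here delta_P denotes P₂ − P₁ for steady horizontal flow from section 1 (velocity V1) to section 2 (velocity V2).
Formula: \Delta P = \frac{1}{2} \rho (V_1^2 - V_2^2)
Substituting knowns: 2.3146 = 0.5·1055·(V1² − 3.039²)/1000
Solving for V1: V1 = √(3.039² + 2·(2.3146·1000)/1055) = 3.691 m/s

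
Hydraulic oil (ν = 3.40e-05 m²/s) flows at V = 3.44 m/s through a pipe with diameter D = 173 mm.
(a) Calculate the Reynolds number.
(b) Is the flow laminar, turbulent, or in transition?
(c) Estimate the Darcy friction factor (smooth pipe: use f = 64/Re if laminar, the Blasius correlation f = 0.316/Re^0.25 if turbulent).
(a) Re = V·D/ν = 3.44·0.173/3.40e-05 = 17504
(b) Flow regime: turbulent (Re > 4000)
(c) Friction factor: f = 0.316/Re^0.25 = 0.316/17504^0.25 = 0.02747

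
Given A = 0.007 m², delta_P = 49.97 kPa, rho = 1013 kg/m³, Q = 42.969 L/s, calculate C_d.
Formula: Q = C_d A \sqrt{\frac{2 \Delta P}{\rho}}
Substituting knowns: 42.969 = C_d·0.007·√(2·(49.97·1000)/1013)·1000
Solving for C_d: C_d = (42.969/1000)/(0.007·√(2·(49.97·1000)/1013)) = 0.618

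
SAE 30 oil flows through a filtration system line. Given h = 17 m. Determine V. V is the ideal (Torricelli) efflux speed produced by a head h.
Formula: V = \sqrt{2 g h}
V = √(2·9.81·17) = 18.26 m/s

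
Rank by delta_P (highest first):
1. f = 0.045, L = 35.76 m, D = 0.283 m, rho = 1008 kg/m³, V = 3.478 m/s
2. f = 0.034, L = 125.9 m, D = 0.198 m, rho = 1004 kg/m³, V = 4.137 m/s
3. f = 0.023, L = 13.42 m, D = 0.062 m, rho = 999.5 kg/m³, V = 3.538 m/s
Case 1: delta_P = 34.67 kPa
Case 2: delta_P = 185.7 kPa
Case 3: delta_P = 31.14 kPa
Ranking (highest first): 2, 1, 3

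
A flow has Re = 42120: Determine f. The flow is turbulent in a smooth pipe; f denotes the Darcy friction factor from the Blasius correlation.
Formula: f = \frac{0.316}{Re^{0.25}}
f = 0.316/42120^0.25 = 0.02206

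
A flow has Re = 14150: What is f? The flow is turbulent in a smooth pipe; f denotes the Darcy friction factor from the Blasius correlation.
Formula: f = \frac{0.316}{Re^{0.25}}
f = 0.316/14150^0.25 = 0.02897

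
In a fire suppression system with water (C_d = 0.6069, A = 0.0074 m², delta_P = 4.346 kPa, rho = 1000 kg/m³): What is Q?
Formula: Q = C_d A \sqrt{\frac{2 \Delta P}{\rho}}
Q = 0.6069·0.0074·√(2·(4.346·1000)/1000)·1000 = 13.24 L/s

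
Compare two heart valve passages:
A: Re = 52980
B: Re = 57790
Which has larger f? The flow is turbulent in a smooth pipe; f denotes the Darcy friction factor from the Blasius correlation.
f(A) = 0.02083, f(B) = 0.02038. Answer: A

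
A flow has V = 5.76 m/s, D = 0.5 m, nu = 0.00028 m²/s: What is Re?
Formula: Re = \frac{V D}{\nu}
Re = 5.76·0.5/0.00028 = 10286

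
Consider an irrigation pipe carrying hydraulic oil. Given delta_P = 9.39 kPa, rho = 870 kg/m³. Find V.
Formula: V = \sqrt{\frac{2 \Delta P}{\rho}}
V = √(2·(9.39·1000)/870) = 4.646 m/s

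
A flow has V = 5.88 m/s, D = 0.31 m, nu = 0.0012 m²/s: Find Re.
Formula: Re = \frac{V D}{\nu}
Re = 5.88·0.31/0.0012 = 1519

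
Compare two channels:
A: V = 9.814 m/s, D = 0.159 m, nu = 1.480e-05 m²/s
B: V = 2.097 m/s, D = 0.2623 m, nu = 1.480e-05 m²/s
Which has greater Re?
Re(A) = 105434, Re(B) = 37165. Answer: A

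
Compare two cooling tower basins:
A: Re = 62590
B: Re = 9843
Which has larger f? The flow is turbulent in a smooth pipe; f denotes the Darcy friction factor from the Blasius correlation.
f(A) = 0.01998, f(B) = 0.03173. Answer: B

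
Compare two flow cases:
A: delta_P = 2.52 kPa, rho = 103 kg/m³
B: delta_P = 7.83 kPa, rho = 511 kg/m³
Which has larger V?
V(A) = 6.995 m/s, V(B) = 5.536 m/s. Answer: A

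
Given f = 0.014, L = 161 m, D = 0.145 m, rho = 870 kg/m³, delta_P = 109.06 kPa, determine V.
Formula: \Delta P = f \frac{L}{D} \frac{\rho V^2}{2}
Substituting knowns: 109.06 = 0.014·(161/0.145)·0.5·870·V²/1000
Solving for V: V = √((109.06·1000)/(0.014·(161/0.145)·0.5·870)) = 4.016 m/s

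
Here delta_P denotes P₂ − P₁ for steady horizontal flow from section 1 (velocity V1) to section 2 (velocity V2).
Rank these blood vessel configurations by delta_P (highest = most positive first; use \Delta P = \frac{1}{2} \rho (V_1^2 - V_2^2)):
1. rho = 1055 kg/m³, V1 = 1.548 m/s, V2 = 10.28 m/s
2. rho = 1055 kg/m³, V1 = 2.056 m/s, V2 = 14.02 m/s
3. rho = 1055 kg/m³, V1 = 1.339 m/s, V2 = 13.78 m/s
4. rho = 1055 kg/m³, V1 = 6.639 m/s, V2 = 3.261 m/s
Case 1: delta_P = -54.48 kPa
Case 2: delta_P = -101.5 kPa
Case 3: delta_P = -99.22 kPa
Case 4: delta_P = 17.64 kPa
Ranking (highest first): 4, 1, 3, 2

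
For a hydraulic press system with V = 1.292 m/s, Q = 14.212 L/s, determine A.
Formula: Q = A V
Substituting knowns: 14.212 = A·1.292·1000
Solving for A: A = (14.212/1000)/1.292 = 0.011 m²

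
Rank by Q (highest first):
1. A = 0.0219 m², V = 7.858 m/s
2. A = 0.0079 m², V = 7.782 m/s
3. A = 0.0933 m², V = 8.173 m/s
Case 1: Q = 172.1 L/s
Case 2: Q = 61.48 L/s
Case 3: Q = 762.5 L/s
Ranking (highest first): 3, 1, 2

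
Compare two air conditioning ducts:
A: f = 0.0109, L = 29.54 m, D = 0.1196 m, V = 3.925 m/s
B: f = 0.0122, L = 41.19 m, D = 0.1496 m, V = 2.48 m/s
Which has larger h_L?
h_L(A) = 2.114 m, h_L(B) = 1.053 m. Answer: A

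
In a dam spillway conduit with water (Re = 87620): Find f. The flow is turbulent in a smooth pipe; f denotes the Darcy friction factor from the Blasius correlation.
Formula: f = \frac{0.316}{Re^{0.25}}
f = 0.316/87620^0.25 = 0.01837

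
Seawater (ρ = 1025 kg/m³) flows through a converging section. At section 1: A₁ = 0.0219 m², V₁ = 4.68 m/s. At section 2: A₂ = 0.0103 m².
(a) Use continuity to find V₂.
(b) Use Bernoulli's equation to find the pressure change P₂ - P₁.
(a) Continuity: A₁V₁=A₂V₂ -> V₂=A₁V₁/A₂=0.0219*4.68/0.0103=9.95 m/s
(b) Bernoulli: P₂-P₁=0.5*rho*(V₁^2-V₂^2)/1000=0.5*1025*(4.68^2-9.95^2)/1000=-39.51 kPa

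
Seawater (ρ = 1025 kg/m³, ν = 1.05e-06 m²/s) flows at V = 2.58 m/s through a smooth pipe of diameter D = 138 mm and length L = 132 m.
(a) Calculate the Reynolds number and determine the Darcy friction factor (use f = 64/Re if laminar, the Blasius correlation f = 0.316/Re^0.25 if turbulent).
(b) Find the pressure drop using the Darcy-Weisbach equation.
(a) Re = V·D/ν = 2.58·0.138/1.05e-06 = 339090 → turbulent (Re > 4000); f = 0.316/Re^0.25 = 0.316/339090^0.25 = 0.013095 (Blasius is strictly valid for Re ≲ 1e5; used here as the smooth-pipe estimate the problem specifies)
(b) Darcy-Weisbach: ΔP = f·(L/D)·½ρV²/1000 = 0.013095·(132/0.138)·½·1025·2.58²/1000 = 42.73 kPa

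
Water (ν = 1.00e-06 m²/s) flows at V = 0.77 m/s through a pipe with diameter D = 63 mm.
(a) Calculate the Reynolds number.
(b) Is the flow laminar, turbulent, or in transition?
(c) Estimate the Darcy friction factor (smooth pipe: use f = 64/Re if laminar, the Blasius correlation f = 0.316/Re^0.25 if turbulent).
(a) Re = V·D/ν = 0.77·0.063/1.00e-06 = 48510
(b) Flow regime: turbulent (Re > 4000)
(c) Friction factor: f = 0.316/Re^0.25 = 0.316/48510^0.25 = 0.02129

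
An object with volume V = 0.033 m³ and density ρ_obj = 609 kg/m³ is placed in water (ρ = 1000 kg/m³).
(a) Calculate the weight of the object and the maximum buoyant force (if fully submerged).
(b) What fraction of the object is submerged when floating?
(a) W=rho_obj*g*V=609*9.81*0.033=197.2 N; F_B(max)=rho*g*V=1000*9.81*0.033=323.7 N
(b) Floating fraction=rho_obj/rho=609/1000=0.609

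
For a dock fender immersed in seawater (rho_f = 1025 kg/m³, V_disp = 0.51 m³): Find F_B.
Formula: F_B = \rho_f g V_{disp}
F_B = 1025·9.81·0.51 = 5128 N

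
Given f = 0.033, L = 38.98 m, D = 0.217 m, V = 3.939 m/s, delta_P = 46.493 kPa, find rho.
Formula: \Delta P = f \frac{L}{D} \frac{\rho V^2}{2}
Substituting knowns: 46.493 = 0.033·(38.98/0.217)·0.5·rho·3.939²/1000
Solving for rho: rho = (46.493·1000)/(0.033·(38.98/0.217)·0.5·3.939²) = 1011 kg/m³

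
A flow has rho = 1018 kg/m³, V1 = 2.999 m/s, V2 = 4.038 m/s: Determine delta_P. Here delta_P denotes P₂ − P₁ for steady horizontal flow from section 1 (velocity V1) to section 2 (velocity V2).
Formula: \Delta P = \frac{1}{2} \rho (V_1^2 - V_2^2)
delta_P = 0.5·1018·(2.999² − 4.038²)/1000 = -3.722 kPa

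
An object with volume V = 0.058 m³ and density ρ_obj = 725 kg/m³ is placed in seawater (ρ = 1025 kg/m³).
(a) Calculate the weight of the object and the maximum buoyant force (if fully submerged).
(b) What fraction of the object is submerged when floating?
(a) W=rho_obj*g*V=725*9.81*0.058=412.5 N; F_B(max)=rho*g*V=1025*9.81*0.058=583.2 N
(b) Floating fraction=rho_obj/rho=725/1025=0.707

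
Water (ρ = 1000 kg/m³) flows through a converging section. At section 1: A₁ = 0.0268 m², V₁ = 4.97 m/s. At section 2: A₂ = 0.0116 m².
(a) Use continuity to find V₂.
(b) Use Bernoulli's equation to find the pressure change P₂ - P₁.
(a) Continuity: A₁V₁=A₂V₂ -> V₂=A₁V₁/A₂=0.0268*4.97/0.0116=11.48 m/s
(b) Bernoulli: P₂-P₁=0.5*rho*(V₁^2-V₂^2)/1000=0.5*1000*(4.97^2-11.48^2)/1000=-53.54 kPa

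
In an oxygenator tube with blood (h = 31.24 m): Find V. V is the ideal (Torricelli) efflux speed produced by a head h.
Formula: V = \sqrt{2 g h}
V = √(2·9.81·31.24) = 24.76 m/s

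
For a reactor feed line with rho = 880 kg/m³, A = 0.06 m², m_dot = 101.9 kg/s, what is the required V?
Formula: \dot{m} = \rho A V
Substituting knowns: 101.9 = 880·0.06·V
Solving for V: V = 101.9/(880·0.06) = 1.93 m/s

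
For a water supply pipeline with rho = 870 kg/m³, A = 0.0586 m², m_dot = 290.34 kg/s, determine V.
Formula: \dot{m} = \rho A V
Substituting knowns: 290.34 = 870·0.0586·V
Solving for V: V = 290.34/(870·0.0586) = 5.695 m/s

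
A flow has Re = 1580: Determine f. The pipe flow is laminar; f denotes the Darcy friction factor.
Formula: f = \frac{64}{Re}
f = 64/1580 = 0.04051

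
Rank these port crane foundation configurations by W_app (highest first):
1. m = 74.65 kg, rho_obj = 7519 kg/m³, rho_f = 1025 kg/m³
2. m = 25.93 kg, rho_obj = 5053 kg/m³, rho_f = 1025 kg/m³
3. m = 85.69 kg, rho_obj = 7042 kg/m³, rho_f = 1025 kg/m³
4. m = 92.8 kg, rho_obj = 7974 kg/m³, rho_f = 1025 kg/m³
Case 1: W_app = 632.5 N
Case 2: W_app = 202.8 N
Case 3: W_app = 718.3 N
Case 4: W_app = 793.3 N
Ranking (highest first): 4, 3, 1, 2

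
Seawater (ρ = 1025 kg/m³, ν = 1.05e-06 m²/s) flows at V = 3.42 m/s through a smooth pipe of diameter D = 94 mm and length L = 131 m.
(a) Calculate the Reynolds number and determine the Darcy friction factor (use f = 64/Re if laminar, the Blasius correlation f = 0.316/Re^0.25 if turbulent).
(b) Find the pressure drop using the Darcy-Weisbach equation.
(a) Re = V·D/ν = 3.42·0.094/1.05e-06 = 306170 → turbulent (Re > 4000); f = 0.316/Re^0.25 = 0.316/306170^0.25 = 0.013434 (Blasius is strictly valid for Re ≲ 1e5; used here as the smooth-pipe estimate the problem specifies)
(b) Darcy-Weisbach: ΔP = f·(L/D)·½ρV²/1000 = 0.013434·(131/0.094)·½·1025·3.42²/1000 = 112.2 kPa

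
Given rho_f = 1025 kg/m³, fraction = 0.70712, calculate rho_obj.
Formula: f_{sub} = \frac{\rho_{obj}}{\rho_f}
Substituting knowns: 0.70712 = rho_obj/1025
Solving for rho_obj: rho_obj = 0.70712·1025 = 724.8 kg/m³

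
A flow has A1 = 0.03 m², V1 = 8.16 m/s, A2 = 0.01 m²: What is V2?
Formula: V_2 = \frac{A_1 V_1}{A_2}
V2 = 0.03·8.16/0.01 = 24.48 m/s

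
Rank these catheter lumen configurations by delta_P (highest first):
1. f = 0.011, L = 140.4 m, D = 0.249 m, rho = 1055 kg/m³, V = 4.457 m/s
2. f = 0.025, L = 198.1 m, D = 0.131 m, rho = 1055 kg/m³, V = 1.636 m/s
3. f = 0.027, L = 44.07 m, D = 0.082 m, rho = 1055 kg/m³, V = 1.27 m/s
Case 1: delta_P = 64.99 kPa
Case 2: delta_P = 53.38 kPa
Case 3: delta_P = 12.35 kPa
Ranking (highest first): 1, 2, 3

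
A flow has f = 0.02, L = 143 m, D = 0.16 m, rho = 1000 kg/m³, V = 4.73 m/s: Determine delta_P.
Formula: \Delta P = f \frac{L}{D} \frac{\rho V^2}{2}
delta_P = 0.02·(143/0.16)·0.5·1000·4.73²/1000 = 200 kPa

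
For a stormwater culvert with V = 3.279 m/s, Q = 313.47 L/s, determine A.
Formula: Q = A V
Substituting knowns: 313.47 = A·3.279·1000
Solving for A: A = (313.47/1000)/3.279 = 0.0956 m²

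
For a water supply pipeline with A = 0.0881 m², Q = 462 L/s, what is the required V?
Formula: Q = A V
Substituting knowns: 462 = 0.0881·V·1000
Solving for V: V = (462/1000)/0.0881 = 5.244 m/s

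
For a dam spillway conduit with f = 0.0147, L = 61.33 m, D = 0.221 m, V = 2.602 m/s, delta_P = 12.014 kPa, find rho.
Formula: \Delta P = f \frac{L}{D} \frac{\rho V^2}{2}
Substituting knowns: 12.014 = 0.0147·(61.33/0.221)·0.5·rho·2.602²/1000
Solving for rho: rho = (12.014·1000)/(0.0147·(61.33/0.221)·0.5·2.602²) = 870 kg/m³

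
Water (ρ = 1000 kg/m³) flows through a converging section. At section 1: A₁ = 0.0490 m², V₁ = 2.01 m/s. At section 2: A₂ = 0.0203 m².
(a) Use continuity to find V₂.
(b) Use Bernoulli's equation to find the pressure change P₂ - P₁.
(a) Continuity: A₁V₁=A₂V₂ -> V₂=A₁V₁/A₂=0.0490*2.01/0.0203=4.85 m/s
(b) Bernoulli: P₂-P₁=0.5*rho*(V₁^2-V₂^2)/1000=0.5*1000*(2.01^2-4.85^2)/1000=-9.741 kPa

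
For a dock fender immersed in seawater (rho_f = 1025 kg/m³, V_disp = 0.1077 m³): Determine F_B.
Formula: F_B = \rho_f g V_{disp}
F_B = 1025·9.81·0.1077 = 1083 N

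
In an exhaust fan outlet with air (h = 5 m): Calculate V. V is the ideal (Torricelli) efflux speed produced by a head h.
Formula: V = \sqrt{2 g h}
V = √(2·9.81·5) = 9.905 m/s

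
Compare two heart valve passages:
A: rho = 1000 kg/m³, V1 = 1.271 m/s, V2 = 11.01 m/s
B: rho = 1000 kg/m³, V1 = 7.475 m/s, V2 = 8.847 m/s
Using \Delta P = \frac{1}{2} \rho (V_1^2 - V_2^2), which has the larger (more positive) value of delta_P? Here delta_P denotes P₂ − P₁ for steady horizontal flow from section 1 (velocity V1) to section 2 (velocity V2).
delta_P(A) = -59.8 kPa, delta_P(B) = -11.2 kPa. Answer: B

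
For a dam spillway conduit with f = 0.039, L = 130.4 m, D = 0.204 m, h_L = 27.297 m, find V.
Formula: h_L = f \frac{L}{D} \frac{V^2}{2g}
Substituting knowns: 27.297 = 0.039·(130.4/0.204)·V²/(2·9.81)
Solving for V: V = √(27.297·2·9.81/(0.039·(130.4/0.204))) = 4.635 m/s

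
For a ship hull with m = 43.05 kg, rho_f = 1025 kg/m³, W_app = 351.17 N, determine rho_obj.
Formula: W_{app} = mg\left(1 - \frac{\rho_f}{\rho_{obj}}\right)
Substituting knowns: 351.17 = 43.05·9.81·(1 − 1025/rho_obj)
Solving for rho_obj: rho_obj = 1025/(1 − 351.17/(43.05·9.81)) = 6084 kg/m³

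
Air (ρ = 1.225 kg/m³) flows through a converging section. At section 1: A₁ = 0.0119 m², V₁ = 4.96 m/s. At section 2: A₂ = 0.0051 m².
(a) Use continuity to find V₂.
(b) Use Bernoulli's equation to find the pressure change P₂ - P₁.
(a) Continuity: A₁V₁=A₂V₂ -> V₂=A₁V₁/A₂=0.0119*4.96/0.0051=11.57 m/s
(b) Bernoulli: P₂-P₁=0.5*rho*(V₁^2-V₂^2)/1000=0.5*1.225*(4.96^2-11.57^2)/1000=-0.06692 kPa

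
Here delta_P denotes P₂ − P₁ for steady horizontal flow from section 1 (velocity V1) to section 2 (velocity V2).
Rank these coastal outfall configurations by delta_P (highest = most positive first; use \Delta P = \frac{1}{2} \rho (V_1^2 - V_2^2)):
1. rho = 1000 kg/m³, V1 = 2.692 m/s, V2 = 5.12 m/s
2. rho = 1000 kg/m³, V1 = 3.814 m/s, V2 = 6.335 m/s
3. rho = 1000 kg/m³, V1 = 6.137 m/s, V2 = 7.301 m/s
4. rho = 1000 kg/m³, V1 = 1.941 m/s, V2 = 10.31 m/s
Case 1: delta_P = -9.484 kPa
Case 2: delta_P = -12.79 kPa
Case 3: delta_P = -7.821 kPa
Case 4: delta_P = -51.26 kPa
Ranking (highest first): 3, 1, 2, 4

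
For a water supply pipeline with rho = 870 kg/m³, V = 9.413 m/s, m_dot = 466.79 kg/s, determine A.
Formula: \dot{m} = \rho A V
Substituting knowns: 466.79 = 870·A·9.413
Solving for A: A = 466.79/(870·9.413) = 0.057 m²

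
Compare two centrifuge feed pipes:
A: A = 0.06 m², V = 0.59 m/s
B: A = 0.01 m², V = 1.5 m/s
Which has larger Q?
Q(A) = 35.4 L/s, Q(B) = 15 L/s. Answer: A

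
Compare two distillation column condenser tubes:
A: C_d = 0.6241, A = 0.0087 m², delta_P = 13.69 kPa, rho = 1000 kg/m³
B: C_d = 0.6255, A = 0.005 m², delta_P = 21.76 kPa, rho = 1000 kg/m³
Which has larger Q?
Q(A) = 28.41 L/s, Q(B) = 20.63 L/s. Answer: A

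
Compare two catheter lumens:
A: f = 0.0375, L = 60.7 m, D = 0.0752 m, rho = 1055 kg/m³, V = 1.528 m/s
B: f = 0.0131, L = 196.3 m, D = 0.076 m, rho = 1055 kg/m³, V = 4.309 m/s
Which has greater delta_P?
delta_P(A) = 37.28 kPa, delta_P(B) = 331.4 kPa. Answer: B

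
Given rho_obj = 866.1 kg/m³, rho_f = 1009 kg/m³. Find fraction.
Formula: f_{sub} = \frac{\rho_{obj}}{\rho_f}
fraction = 866.1/1009 = 0.8584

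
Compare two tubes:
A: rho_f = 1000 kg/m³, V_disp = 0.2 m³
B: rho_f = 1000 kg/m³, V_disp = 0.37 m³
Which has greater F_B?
F_B(A) = 1962 N, F_B(B) = 3630 N. Answer: B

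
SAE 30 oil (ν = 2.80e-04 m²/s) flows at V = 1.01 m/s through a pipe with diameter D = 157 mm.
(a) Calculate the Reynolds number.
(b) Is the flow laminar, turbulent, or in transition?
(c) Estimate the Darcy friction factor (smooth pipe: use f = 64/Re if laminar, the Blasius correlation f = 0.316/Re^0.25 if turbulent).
(a) Re = V·D/ν = 1.01·0.157/2.80e-04 = 566.32
(b) Flow regime: laminar (Re < 2300)
(c) Friction factor: f = 64/Re = 64/566.32 = 0.113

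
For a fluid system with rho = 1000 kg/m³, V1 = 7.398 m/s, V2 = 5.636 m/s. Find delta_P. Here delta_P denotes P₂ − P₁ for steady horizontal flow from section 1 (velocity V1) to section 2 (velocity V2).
Formula: \Delta P = \frac{1}{2} \rho (V_1^2 - V_2^2)
delta_P = 0.5·1000·(7.398² − 5.636²)/1000 = 11.48 kPa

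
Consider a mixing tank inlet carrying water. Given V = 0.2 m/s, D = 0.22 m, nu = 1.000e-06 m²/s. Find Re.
Formula: Re = \frac{V D}{\nu}
Re = 0.2·0.22/1.000e-06 = 44000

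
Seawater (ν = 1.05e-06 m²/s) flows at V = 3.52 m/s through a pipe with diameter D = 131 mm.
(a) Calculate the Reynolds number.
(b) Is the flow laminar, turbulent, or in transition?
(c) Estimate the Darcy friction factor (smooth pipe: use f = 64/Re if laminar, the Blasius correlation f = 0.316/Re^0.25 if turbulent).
(a) Re = V·D/ν = 3.52·0.131/1.05e-06 = 439160
(b) Flow regime: turbulent (Re > 4000)
(c) Friction factor: f = 0.316/Re^0.25 = 0.316/439160^0.25 = 0.01228 (Blasius is strictly valid for Re ≲ 1e5; used here as the smooth-pipe estimate the problem specifies)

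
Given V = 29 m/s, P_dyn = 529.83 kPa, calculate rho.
Formula: P_{dyn} = \frac{1}{2} \rho V^2
Substituting knowns: 529.83 = 0.5·rho·29²/1000
Solving for rho: rho = 2·(529.83·1000)/29² = 1260 kg/m³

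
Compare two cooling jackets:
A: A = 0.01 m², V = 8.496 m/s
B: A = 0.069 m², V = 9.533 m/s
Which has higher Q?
Q(A) = 84.96 L/s, Q(B) = 657.8 L/s. Answer: B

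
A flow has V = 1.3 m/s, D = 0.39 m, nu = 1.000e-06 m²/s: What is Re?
Formula: Re = \frac{V D}{\nu}
Re = 1.3·0.39/1.000e-06 = 507000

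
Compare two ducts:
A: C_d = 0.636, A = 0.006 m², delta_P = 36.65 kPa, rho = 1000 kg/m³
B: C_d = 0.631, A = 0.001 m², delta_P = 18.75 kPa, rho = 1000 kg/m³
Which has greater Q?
Q(A) = 32.67 L/s, Q(B) = 3.864 L/s. Answer: A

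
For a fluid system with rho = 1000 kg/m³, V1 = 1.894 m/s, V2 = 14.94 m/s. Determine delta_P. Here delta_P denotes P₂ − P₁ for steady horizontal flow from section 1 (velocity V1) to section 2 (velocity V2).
Formula: \Delta P = \frac{1}{2} \rho (V_1^2 - V_2^2)
delta_P = 0.5·1000·(1.894² − 14.94²)/1000 = -109.8 kPa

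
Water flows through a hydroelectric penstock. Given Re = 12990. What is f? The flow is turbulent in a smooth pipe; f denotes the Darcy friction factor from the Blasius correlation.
Formula: f = \frac{0.316}{Re^{0.25}}
f = 0.316/12990^0.25 = 0.0296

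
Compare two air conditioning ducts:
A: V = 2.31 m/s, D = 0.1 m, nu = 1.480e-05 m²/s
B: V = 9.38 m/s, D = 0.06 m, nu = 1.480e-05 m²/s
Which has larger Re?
Re(A) = 15608, Re(B) = 38027. Answer: B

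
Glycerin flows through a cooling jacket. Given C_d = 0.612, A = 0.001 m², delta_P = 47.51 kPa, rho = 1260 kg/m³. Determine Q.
Formula: Q = C_d A \sqrt{\frac{2 \Delta P}{\rho}}
Q = 0.612·0.001·√(2·(47.51·1000)/1260)·1000 = 5.315 L/s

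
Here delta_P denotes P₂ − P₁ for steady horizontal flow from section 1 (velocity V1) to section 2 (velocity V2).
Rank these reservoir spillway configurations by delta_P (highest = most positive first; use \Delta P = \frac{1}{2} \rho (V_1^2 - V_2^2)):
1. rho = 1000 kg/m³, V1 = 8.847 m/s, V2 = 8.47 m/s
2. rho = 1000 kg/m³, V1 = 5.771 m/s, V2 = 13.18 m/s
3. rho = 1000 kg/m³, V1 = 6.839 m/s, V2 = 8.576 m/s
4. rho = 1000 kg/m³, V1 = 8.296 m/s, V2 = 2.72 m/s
Case 1: delta_P = 3.264 kPa
Case 2: delta_P = -70.2 kPa
Case 3: delta_P = -13.39 kPa
Case 4: delta_P = 30.71 kPa
Ranking (highest first): 4, 1, 3, 2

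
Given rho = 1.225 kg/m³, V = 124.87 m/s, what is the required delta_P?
Formula: V = \sqrt{\frac{2 \Delta P}{\rho}}
Substituting knowns: 124.87 = √(2·(delta_P·1000)/1.225)
Solving for delta_P: delta_P = 124.87²·1.225/2/1000 = 9.55 kPa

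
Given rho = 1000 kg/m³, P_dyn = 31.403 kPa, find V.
Formula: P_{dyn} = \frac{1}{2} \rho V^2
Substituting knowns: 31.403 = 0.5·1000·V²/1000
Solving for V: V = √(2·(31.403·1000)/1000) = 7.925 m/s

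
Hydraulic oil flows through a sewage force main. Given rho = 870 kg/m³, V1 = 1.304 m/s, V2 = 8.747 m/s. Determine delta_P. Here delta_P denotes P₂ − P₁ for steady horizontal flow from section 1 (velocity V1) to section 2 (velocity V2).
Formula: \Delta P = \frac{1}{2} \rho (V_1^2 - V_2^2)
delta_P = 0.5·870·(1.304² − 8.747²)/1000 = -32.54 kPa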